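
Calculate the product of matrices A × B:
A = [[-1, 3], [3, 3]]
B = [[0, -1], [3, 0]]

Matrix multiplication:
C[0][0] = -1×0 + 3×3 = 9
C[0][1] = -1×-1 + 3×0 = 1
C[1][0] = 3×0 + 3×3 = 9
C[1][1] = 3×-1 + 3×0 = -3
Result: [[9, 1], [9, -3]]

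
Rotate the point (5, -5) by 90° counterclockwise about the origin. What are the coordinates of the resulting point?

Rotation matrix for 90°: [[cos 90°, -sin 90°], [sin 90°, cos 90°]] = [[0, -1], [1, 0]]
[[0, -1], [1, 0]] × [5, -5]ᵀ = [5, 5]ᵀ
Result: (5, 5)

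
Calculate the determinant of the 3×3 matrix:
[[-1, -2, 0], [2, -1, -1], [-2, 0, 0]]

Expansion along first row:
det = -1·det([[-1,-1],[0,0]]) - -2·det([[2,-1],[-2,0]]) + 0·det([[2,-1],[-2,0]])
    = -1·(-1·0 - -1·0) - -2·(2·0 - -1·-2) + 0·(2·0 - -1·-2)
    = -1·0 - -2·-2 + 0·-2
    = 0 + -4 + 0 = -4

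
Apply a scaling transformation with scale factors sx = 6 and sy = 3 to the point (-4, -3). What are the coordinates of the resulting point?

Scaling matrix:
[[6, 0], [0, 3]]
Result: (-4 × 6, -3 × 3) = (-24, -9)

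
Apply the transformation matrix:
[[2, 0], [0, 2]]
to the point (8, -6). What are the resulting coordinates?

Matrix multiplication:
[[2, 0], [0, 2]] × [8, -6]ᵀ
= [(2)(8) + (0)(-6), (0)(8) + (2)(-6)]ᵀ
= [16, -12]ᵀ
Result: (16, -12)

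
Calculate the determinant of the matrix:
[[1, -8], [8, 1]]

For a 2×2 matrix [[a, b], [c, d]], det = ad - bc
det = (1)(1) - (-8)(8) = 1 - -64 = 65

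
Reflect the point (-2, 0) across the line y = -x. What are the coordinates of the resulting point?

Reflection across line y = -x: (-2, 0) → (0, 2)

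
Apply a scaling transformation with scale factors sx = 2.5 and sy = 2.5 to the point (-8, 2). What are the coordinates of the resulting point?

Scaling matrix:
[[2.50, 0], [0, 2.50]]
Result: (-8 × 2.5, 2 × 2.5) = (-20, 5)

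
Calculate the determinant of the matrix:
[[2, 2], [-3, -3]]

For a 2×2 matrix [[a, b], [c, d]], det = ad - bc
det = (2)(-3) - (2)(-3) = -6 - -6 = 0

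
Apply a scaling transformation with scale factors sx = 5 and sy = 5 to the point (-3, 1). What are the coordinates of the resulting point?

Scaling matrix:
[[5, 0], [0, 5]]
Result: (-3 × 5, 1 × 5) = (-15, 5)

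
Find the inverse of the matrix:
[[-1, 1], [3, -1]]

For [[a,b],[c,d]], inverse = (1/det)·[[d,-b],[-c,a]]
det = (-1)(-1) - (1)(3) = 1 - 3 = -2
Inverse = (1/-2)·[[-1, -1], [-3, -1]]
= [[1/2, 1/2], [3/2, 1/2]]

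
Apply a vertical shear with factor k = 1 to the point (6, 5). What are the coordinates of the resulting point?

Shear matrix for vertical shear with factor k = 1:
[[1, 0], [1, 1]]
Result: (6, 5) → (6, 11)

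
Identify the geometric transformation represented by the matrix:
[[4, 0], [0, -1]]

This matrix represents: non-uniform scaling by sx = 4, sy = -1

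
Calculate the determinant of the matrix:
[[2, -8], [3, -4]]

For a 2×2 matrix [[a, b], [c, d]], det = ad - bc
det = (2)(-4) - (-8)(3) = -8 - -24 = 16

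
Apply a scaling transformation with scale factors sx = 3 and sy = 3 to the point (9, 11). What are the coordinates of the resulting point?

Scaling matrix:
[[3, 0], [0, 3]]
Result: (9 × 3, 11 × 3) = (27, 33)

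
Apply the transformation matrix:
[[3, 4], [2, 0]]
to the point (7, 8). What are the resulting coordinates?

Matrix multiplication:
[[3, 4], [2, 0]] × [7, 8]ᵀ
= [(3)(7) + (4)(8), (2)(7) + (0)(8)]ᵀ
= [53, 14]ᵀ
Result: (53, 14)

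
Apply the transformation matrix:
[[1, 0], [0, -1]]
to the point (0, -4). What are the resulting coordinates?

Matrix multiplication:
[[1, 0], [0, -1]] × [0, -4]ᵀ
= [(1)(0) + (0)(-4), (0)(0) + (-1)(-4)]ᵀ
= [0, 4]ᵀ
Result: (0, 4)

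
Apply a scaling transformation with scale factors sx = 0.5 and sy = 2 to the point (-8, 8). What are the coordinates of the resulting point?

Scaling matrix:
[[0.50, 0], [0, 2]]
Result: (-8 × 0.5, 8 × 2) = (-4, 16)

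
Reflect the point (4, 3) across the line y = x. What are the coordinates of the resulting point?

Reflection across line y = x: (4, 3) → (3, 4)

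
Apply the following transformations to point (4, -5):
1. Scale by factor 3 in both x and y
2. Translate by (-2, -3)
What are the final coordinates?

Step 1: Scale (4, -5) by 3 → (12, -15)
Step 2: Translate by (-2, -3) → (10, -18)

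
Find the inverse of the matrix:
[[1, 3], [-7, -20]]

For [[a,b],[c,d]], inverse = (1/det)·[[d,-b],[-c,a]]
det = (1)(-20) - (3)(-7) = -20 - -21 = 1
Inverse = [[-20, -3], [7, 1]]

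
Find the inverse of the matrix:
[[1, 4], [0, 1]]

For [[a,b],[c,d]], inverse = (1/det)·[[d,-b],[-c,a]]
det = (1)(1) - (4)(0) = 1 - 0 = 1
Inverse = [[1, -4], [0, 1]]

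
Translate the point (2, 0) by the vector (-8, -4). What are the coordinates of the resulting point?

Translation by (-8, -4) (homogeneous matrix [[1, 0, -8], [0, 1, -4], [0, 0, 1]]):
x' = 2 + -8 = -6
y' = 0 + -4 = -4
Result: (-6, -4)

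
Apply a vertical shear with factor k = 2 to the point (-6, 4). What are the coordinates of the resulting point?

Shear matrix for vertical shear with factor k = 2:
[[1, 0], [2, 1]]
Result: (-6, 4) → (-6, -8)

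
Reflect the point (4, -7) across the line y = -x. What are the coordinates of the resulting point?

Reflection across line y = -x: (4, -7) → (7, -4)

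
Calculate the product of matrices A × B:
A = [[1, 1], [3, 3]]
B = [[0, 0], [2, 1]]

Matrix multiplication:
C[0][0] = 1×0 + 1×2 = 2
C[0][1] = 1×0 + 1×1 = 1
C[1][0] = 3×0 + 3×2 = 6
C[1][1] = 3×0 + 3×1 = 3
Result: [[2, 1], [6, 3]]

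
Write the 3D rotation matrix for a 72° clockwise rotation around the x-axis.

Rotation matrix for clockwise 72° around x-axis:
A clockwise rotation by 72° is a counterclockwise rotation by -72°.
cos(-72°) = 0.3090, sin(-72°) = -0.9511
Result: [[1, 0, 0], [0, 0.3090, 0.9511], [0, -0.9511, 0.3090]]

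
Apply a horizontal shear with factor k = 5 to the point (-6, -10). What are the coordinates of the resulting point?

Shear matrix for horizontal shear with factor k = 5:
[[1, 5], [0, 1]]
Result: (-6, -10) → (-56, -10)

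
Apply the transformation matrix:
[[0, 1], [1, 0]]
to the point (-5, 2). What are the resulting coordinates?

Matrix multiplication:
[[0, 1], [1, 0]] × [-5, 2]ᵀ
= [(0)(-5) + (1)(2), (1)(-5) + (0)(2)]ᵀ
= [2, -5]ᵀ
Result: (2, -5)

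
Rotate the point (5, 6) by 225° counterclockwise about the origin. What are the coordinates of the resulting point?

Rotation matrix for 225°: [[cos 225°, -sin 225°], [sin 225°, cos 225°]] ≈ [[-0.707107, 0.707107], [-0.707107, -0.707107]]
[[-0.707107, 0.707107], [-0.707107, -0.707107]] × [5, 6]ᵀ ≈ [0.7071, -7.7782]ᵀ
Result: (0.7071, -7.7782)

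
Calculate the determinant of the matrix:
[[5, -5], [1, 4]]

For a 2×2 matrix [[a, b], [c, d]], det = ad - bc
det = (5)(4) - (-5)(1) = 20 - -5 = 25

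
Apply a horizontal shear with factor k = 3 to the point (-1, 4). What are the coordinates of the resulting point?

Shear matrix for horizontal shear with factor k = 3:
[[1, 3], [0, 1]]
Result: (-1, 4) → (11, 4)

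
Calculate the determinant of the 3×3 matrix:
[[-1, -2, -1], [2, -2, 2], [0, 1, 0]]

Expansion along first row:
det = -1·det([[-2,2],[1,0]]) - -2·det([[2,2],[0,0]]) + -1·det([[2,-2],[0,1]])
    = -1·(-2·0 - 2·1) - -2·(2·0 - 2·0) + -1·(2·1 - -2·0)
    = -1·-2 - -2·0 + -1·2
    = 2 + 0 + -2 = 0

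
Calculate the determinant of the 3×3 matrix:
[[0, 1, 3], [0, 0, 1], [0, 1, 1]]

Expansion along first row:
det = 0·det([[0,1],[1,1]]) - 1·det([[0,1],[0,1]]) + 3·det([[0,0],[0,1]])
    = 0·(0·1 - 1·1) - 1·(0·1 - 1·0) + 3·(0·1 - 0·0)
    = 0·-1 - 1·0 + 3·0
    = 0 + 0 + 0 = 0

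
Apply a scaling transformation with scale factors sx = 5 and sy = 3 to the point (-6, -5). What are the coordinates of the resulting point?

Scaling matrix:
[[5, 0], [0, 3]]
Result: (-6 × 5, -5 × 3) = (-30, -15)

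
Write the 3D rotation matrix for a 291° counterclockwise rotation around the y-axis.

Rotation matrix for counterclockwise 291° around y-axis:
cos(291°) = 0.3584, sin(291°) = -0.9336
Result: [[0.3584, 0, -0.9336], [0, 1, 0], [0.9336, 0, 0.3584]]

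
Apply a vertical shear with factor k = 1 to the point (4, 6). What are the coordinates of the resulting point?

Shear matrix for vertical shear with factor k = 1:
[[1, 0], [1, 1]]
Result: (4, 6) → (4, 10)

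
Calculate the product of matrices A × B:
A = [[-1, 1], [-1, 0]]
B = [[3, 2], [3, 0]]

Matrix multiplication:
C[0][0] = -1×3 + 1×3 = 0
C[0][1] = -1×2 + 1×0 = -2
C[1][0] = -1×3 + 0×3 = -3
C[1][1] = -1×2 + 0×0 = -2
Result: [[0, -2], [-3, -2]]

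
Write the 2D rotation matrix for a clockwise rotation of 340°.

Rotation matrix formula: [[cos θ, -sin θ], [sin θ, cos θ]]
A clockwise rotation by 340° is equivalent to a counterclockwise rotation by -340°.
For θ = -340°:
cos(-340°) = 0.9397
sin(-340°) = 0.3420
Result: [[0.9397, -0.3420], [0.3420, 0.9397]]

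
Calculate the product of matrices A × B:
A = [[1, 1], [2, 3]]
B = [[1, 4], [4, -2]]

Matrix multiplication:
C[0][0] = 1×1 + 1×4 = 5
C[0][1] = 1×4 + 1×-2 = 2
C[1][0] = 2×1 + 3×4 = 14
C[1][1] = 2×4 + 3×-2 = 2
Result: [[5, 2], [14, 2]]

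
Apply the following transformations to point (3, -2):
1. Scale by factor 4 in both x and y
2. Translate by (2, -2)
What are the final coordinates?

Step 1: Scale (3, -2) by 4 → (12, -8)
Step 2: Translate by (2, -2) → (14, -10)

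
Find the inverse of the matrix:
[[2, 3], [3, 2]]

For [[a,b],[c,d]], inverse = (1/det)·[[d,-b],[-c,a]]
det = (2)(2) - (3)(3) = 4 - 9 = -5
Inverse = (1/-5)·[[2, -3], [-3, 2]]
= [[-2/5, 3/5], [3/5, -2/5]]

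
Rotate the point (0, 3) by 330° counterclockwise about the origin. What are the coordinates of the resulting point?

Rotation matrix for 330°: [[cos 330°, -sin 330°], [sin 330°, cos 330°]] ≈ [[0.866025, 0.500000], [-0.500000, 0.866025]]
[[0.866025, 0.500000], [-0.500000, 0.866025]] × [0, 3]ᵀ ≈ [1.5000, 2.5981]ᵀ
Result: (1.5000, 2.5981)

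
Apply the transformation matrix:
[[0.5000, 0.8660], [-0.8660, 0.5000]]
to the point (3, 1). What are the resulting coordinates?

Matrix multiplication:
[[0.5000, 0.8660], [-0.8660, 0.5000]] × [3, 1]ᵀ
= [(0.5000)(3) + (0.8660)(1), (-0.8660)(3) + (0.5000)(1)]ᵀ
= [2.3660, -2.0980]ᵀ
Result: (2.3660, -2.0980)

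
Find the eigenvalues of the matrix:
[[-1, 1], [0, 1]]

Characteristic equation: det(A - λI) = 0
λ² - (trace)λ + (det) = 0
trace = -1 + 1 = 0, det = (-1)(1) - (1)(0) = -1
λ² - (0)λ + (-1) = 0
λ = (0 ± √((0)² - 4·(-1))) / 2 = (0 ± √4) / 2
Solving: λ = -1, 1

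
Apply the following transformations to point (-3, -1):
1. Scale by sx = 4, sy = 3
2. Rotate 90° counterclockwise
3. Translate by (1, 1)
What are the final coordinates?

Step 1: Scale → (-12, -3)
Step 2: Rotate 90° → (3, -12)
Step 3: Translate → (4, -11)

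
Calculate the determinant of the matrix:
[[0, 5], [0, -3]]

For a 2×2 matrix [[a, b], [c, d]], det = ad - bc
det = (0)(-3) - (5)(0) = 0 - 0 = 0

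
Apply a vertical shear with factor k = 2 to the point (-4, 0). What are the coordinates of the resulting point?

Shear matrix for vertical shear with factor k = 2:
[[1, 0], [2, 1]]
Result: (-4, 0) → (-4, -8)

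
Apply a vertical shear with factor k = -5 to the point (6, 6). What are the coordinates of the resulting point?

Shear matrix for vertical shear with factor k = -5:
[[1, 0], [-5, 1]]
Result: (6, 6) → (6, -24)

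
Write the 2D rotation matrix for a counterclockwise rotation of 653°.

Rotation matrix formula: [[cos θ, -sin θ], [sin θ, cos θ]]
For θ = 653°:
cos(653°) = 0.3907
sin(653°) = -0.9205
Result: [[0.3907, 0.9205], [-0.9205, 0.3907]]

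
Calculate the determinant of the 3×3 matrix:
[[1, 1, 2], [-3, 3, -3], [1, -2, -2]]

Expansion along first row:
det = 1·det([[3,-3],[-2,-2]]) - 1·det([[-3,-3],[1,-2]]) + 2·det([[-3,3],[1,-2]])
    = 1·(3·-2 - -3·-2) - 1·(-3·-2 - -3·1) + 2·(-3·-2 - 3·1)
    = 1·-12 - 1·9 + 2·3
    = -12 + -9 + 6 = -15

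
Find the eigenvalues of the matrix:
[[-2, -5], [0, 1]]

Characteristic equation: det(A - λI) = 0
λ² - (trace)λ + (det) = 0
trace = -2 + 1 = -1, det = (-2)(1) - (-5)(0) = -2
λ² - (-1)λ + (-2) = 0
λ = (-1 ± √((-1)² - 4·(-2))) / 2 = (-1 ± √9) / 2
Solving: λ = -2, 1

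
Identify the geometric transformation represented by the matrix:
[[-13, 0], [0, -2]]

This matrix represents: non-uniform scaling by sx = -13, sy = -2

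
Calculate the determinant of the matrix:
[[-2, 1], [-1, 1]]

For a 2×2 matrix [[a, b], [c, d]], det = ad - bc
det = (-2)(1) - (1)(-1) = -2 - -1 = -1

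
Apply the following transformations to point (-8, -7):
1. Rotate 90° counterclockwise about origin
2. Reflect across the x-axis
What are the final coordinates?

Step 1: Rotate 90° → (7, -8)
Step 2: Reflect across x-axis → (7, 8)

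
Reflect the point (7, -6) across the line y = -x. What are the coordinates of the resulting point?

Reflection across line y = -x: (7, -6) → (6, -7)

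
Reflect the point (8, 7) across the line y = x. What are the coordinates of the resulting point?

Reflection across line y = x: (8, 7) → (7, 8)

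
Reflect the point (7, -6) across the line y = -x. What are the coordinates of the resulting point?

Reflection across line y = -x: (7, -6) → (6, -7)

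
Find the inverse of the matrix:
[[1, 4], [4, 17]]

For [[a,b],[c,d]], inverse = (1/det)·[[d,-b],[-c,a]]
det = (1)(17) - (4)(4) = 17 - 16 = 1
Inverse = [[17, -4], [-4, 1]]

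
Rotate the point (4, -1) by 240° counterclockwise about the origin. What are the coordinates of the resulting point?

Rotation matrix for 240°: [[cos 240°, -sin 240°], [sin 240°, cos 240°]] ≈ [[-0.500000, 0.866025], [-0.866025, -0.500000]]
[[-0.500000, 0.866025], [-0.866025, -0.500000]] × [4, -1]ᵀ ≈ [-2.8660, -2.9641]ᵀ
Result: (-2.8660, -2.9641)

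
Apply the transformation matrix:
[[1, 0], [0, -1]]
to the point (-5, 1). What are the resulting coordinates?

Matrix multiplication:
[[1, 0], [0, -1]] × [-5, 1]ᵀ
= [(1)(-5) + (0)(1), (0)(-5) + (-1)(1)]ᵀ
= [-5, -1]ᵀ
Result: (-5, -1)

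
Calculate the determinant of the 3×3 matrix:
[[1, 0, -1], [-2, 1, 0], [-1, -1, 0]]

Expansion along first row:
det = 1·det([[1,0],[-1,0]]) - 0·det([[-2,0],[-1,0]]) + -1·det([[-2,1],[-1,-1]])
    = 1·(1·0 - 0·-1) - 0·(-2·0 - 0·-1) + -1·(-2·-1 - 1·-1)
    = 1·0 - 0·0 + -1·3
    = 0 + 0 + -3 = -3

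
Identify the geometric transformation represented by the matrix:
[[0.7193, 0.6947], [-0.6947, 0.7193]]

This matrix represents: rotation by 316° counterclockwise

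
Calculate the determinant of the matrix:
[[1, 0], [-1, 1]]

For a 2×2 matrix [[a, b], [c, d]], det = ad - bc
det = (1)(1) - (0)(-1) = 1 - 0 = 1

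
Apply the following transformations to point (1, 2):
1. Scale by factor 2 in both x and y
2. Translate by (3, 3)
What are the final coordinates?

Step 1: Scale (1, 2) by 2 → (2, 4)
Step 2: Translate by (3, 3) → (5, 7)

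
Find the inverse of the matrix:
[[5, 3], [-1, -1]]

For [[a,b],[c,d]], inverse = (1/det)·[[d,-b],[-c,a]]
det = (5)(-1) - (3)(-1) = -5 - -3 = -2
Inverse = (1/-2)·[[-1, -3], [1, 5]]
= [[1/2, 3/2], [-1/2, -5/2]]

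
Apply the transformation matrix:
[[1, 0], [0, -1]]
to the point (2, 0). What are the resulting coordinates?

Matrix multiplication:
[[1, 0], [0, -1]] × [2, 0]ᵀ
= [(1)(2) + (0)(0), (0)(2) + (-1)(0)]ᵀ
= [2, 0]ᵀ
Result: (2, 0)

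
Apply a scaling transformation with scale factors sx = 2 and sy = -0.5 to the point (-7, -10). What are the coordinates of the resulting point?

Scaling matrix:
[[2, 0], [0, -0.50]]
Result: (-7 × 2, -10 × -0.5) = (-14, 5)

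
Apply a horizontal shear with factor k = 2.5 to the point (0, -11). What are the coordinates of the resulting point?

Shear matrix for horizontal shear with factor k = 2.5:
[[1, 2.50], [0, 1]]
Result: (0, -11) → (-27.5, -11)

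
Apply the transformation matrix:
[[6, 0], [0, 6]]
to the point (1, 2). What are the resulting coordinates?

Matrix multiplication:
[[6, 0], [0, 6]] × [1, 2]ᵀ
= [(6)(1) + (0)(2), (0)(1) + (6)(2)]ᵀ
= [6, 12]ᵀ
Result: (6, 12)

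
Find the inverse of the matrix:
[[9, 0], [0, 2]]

For [[a,b],[c,d]], inverse = (1/det)·[[d,-b],[-c,a]]
det = (9)(2) - (0)(0) = 18 - 0 = 18
Inverse = (1/18)·[[2, 0], [0, 9]]
= [[1/9, 0], [0, 1/2]]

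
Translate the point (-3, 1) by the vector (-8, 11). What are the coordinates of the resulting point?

Translation by (-8, 11) (homogeneous matrix [[1, 0, -8], [0, 1, 11], [0, 0, 1]]):
x' = -3 + -8 = -11
y' = 1 + 11 = 12
Result: (-11, 12)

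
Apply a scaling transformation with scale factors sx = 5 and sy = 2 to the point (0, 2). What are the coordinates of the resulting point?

Scaling matrix:
[[5, 0], [0, 2]]
Result: (0 × 5, 2 × 2) = (0, 4)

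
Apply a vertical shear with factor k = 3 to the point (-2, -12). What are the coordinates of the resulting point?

Shear matrix for vertical shear with factor k = 3:
[[1, 0], [3, 1]]
Result: (-2, -12) → (-2, -18)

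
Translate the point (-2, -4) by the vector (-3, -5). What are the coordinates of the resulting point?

Translation by (-3, -5) (homogeneous matrix [[1, 0, -3], [0, 1, -5], [0, 0, 1]]):
x' = -2 + -3 = -5
y' = -4 + -5 = -9
Result: (-5, -9)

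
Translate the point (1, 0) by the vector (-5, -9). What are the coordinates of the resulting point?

Translation by (-5, -9) (homogeneous matrix [[1, 0, -5], [0, 1, -9], [0, 0, 1]]):
x' = 1 + -5 = -4
y' = 0 + -9 = -9
Result: (-4, -9)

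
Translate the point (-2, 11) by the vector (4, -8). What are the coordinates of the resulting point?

Translation by (4, -8) (homogeneous matrix [[1, 0, 4], [0, 1, -8], [0, 0, 1]]):
x' = -2 + 4 = 2
y' = 11 + -8 = 3
Result: (2, 3)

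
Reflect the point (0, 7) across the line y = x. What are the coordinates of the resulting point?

Reflection across line y = x: (0, 7) → (7, 0)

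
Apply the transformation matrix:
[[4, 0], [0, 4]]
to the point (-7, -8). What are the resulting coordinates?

Matrix multiplication:
[[4, 0], [0, 4]] × [-7, -8]ᵀ
= [(4)(-7) + (0)(-8), (0)(-7) + (4)(-8)]ᵀ
= [-28, -32]ᵀ
Result: (-28, -32)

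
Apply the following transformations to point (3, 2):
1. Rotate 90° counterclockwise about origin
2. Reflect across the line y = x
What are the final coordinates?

Step 1: Rotate 90° → (-2, 3)
Step 2: Reflect across line y = x → (3, -2)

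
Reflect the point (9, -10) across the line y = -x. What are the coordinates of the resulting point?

Reflection across line y = -x: (9, -10) → (10, -9)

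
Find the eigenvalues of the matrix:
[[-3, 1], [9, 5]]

Characteristic equation: det(A - λI) = 0
λ² - (trace)λ + (det) = 0
trace = -3 + 5 = 2, det = (-3)(5) - (1)(9) = -24
λ² - (2)λ + (-24) = 0
λ = (2 ± √((2)² - 4·(-24))) / 2 = (2 ± √100) / 2
Solving: λ = -4, 6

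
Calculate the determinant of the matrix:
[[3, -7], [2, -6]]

For a 2×2 matrix [[a, b], [c, d]], det = ad - bc
det = (3)(-6) - (-7)(2) = -18 - -14 = -4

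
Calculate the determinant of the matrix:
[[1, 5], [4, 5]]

For a 2×2 matrix [[a, b], [c, d]], det = ad - bc
det = (1)(5) - (5)(4) = 5 - 20 = -15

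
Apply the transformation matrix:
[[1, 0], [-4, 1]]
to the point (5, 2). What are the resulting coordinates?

Matrix multiplication:
[[1, 0], [-4, 1]] × [5, 2]ᵀ
= [(1)(5) + (0)(2), (-4)(5) + (1)(2)]ᵀ
= [5, -18]ᵀ
Result: (5, -18)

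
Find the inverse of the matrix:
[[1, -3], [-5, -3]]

For [[a,b],[c,d]], inverse = (1/det)·[[d,-b],[-c,a]]
det = (1)(-3) - (-3)(-5) = -3 - 15 = -18
Inverse = (1/-18)·[[-3, 3], [5, 1]]
= [[1/6, -1/6], [-5/18, -1/18]]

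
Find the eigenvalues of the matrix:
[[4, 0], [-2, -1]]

Characteristic equation: det(A - λI) = 0
λ² - (trace)λ + (det) = 0
trace = 4 + -1 = 3, det = (4)(-1) - (0)(-2) = -4
λ² - (3)λ + (-4) = 0
λ = (3 ± √((3)² - 4·(-4))) / 2 = (3 ± √25) / 2
Solving: λ = -1, 4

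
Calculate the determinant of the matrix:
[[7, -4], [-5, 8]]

For a 2×2 matrix [[a, b], [c, d]], det = ad - bc
det = (7)(8) - (-4)(-5) = 56 - 20 = 36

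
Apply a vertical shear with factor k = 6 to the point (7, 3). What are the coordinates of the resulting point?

Shear matrix for vertical shear with factor k = 6:
[[1, 0], [6, 1]]
Result: (7, 3) → (7, 45)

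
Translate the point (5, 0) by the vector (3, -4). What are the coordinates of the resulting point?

Translation by (3, -4) (homogeneous matrix [[1, 0, 3], [0, 1, -4], [0, 0, 1]]):
x' = 5 + 3 = 8
y' = 0 + -4 = -4
Result: (8, -4)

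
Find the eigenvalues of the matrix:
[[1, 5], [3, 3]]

Characteristic equation: det(A - λI) = 0
λ² - (trace)λ + (det) = 0
trace = 1 + 3 = 4, det = (1)(3) - (5)(3) = -12
λ² - (4)λ + (-12) = 0
λ = (4 ± √((4)² - 4·(-12))) / 2 = (4 ± √64) / 2
Solving: λ = -2, 6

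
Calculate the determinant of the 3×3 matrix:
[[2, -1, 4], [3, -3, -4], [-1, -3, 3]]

Expansion along first row:
det = 2·det([[-3,-4],[-3,3]]) - -1·det([[3,-4],[-1,3]]) + 4·det([[3,-3],[-1,-3]])
    = 2·(-3·3 - -4·-3) - -1·(3·3 - -4·-1) + 4·(3·-3 - -3·-1)
    = 2·-21 - -1·5 + 4·-12
    = -42 + 5 + -48 = -85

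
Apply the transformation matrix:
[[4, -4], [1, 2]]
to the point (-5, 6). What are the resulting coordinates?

Matrix multiplication:
[[4, -4], [1, 2]] × [-5, 6]ᵀ
= [(4)(-5) + (-4)(6), (1)(-5) + (2)(6)]ᵀ
= [-44, 7]ᵀ
Result: (-44, 7)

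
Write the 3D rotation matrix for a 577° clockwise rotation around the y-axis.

Rotation matrix for clockwise 577° around y-axis:
A clockwise rotation by 577° is a counterclockwise rotation by -577°.
cos(-577°) = -0.7986, sin(-577°) = 0.6018
Result: [[-0.7986, 0, 0.6018], [0, 1, 0], [-0.6018, 0, -0.7986]]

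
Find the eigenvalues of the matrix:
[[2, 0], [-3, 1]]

Characteristic equation: det(A - λI) = 0
λ² - (trace)λ + (det) = 0
trace = 2 + 1 = 3, det = (2)(1) - (0)(-3) = 2
λ² - (3)λ + (2) = 0
λ = (3 ± √((3)² - 4·(2))) / 2 = (3 ± √1) / 2
Solving: λ = 1, 2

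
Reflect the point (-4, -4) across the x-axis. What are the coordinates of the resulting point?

Reflection across x-axis: (-4, -4) → (-4, 4)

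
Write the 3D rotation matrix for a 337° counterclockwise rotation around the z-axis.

Rotation matrix for counterclockwise 337° around z-axis:
cos(337°) = 0.9205, sin(337°) = -0.3907
Result: [[0.9205, 0.3907, 0], [-0.3907, 0.9205, 0], [0, 0, 1]]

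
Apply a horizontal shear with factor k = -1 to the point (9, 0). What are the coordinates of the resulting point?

Shear matrix for horizontal shear with factor k = -1:
[[1, -1], [0, 1]]
Result: (9, 0) → (9, 0)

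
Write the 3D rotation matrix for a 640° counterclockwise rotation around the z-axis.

Rotation matrix for counterclockwise 640° around z-axis:
cos(640°) = 0.1736, sin(640°) = -0.9848
Result: [[0.1736, 0.9848, 0], [-0.9848, 0.1736, 0], [0, 0, 1]]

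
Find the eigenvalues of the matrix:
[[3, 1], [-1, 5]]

Characteristic equation: det(A - λI) = 0
λ² - (trace)λ + (det) = 0
trace = 3 + 5 = 8, det = (3)(5) - (1)(-1) = 16
λ² - (8)λ + (16) = 0
λ = (8 ± √((8)² - 4·(16))) / 2 = (8 ± √0) / 2
Solving: λ = 4, 4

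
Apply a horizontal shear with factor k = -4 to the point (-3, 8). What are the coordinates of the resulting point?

Shear matrix for horizontal shear with factor k = -4:
[[1, -4], [0, 1]]
Result: (-3, 8) → (-35, 8)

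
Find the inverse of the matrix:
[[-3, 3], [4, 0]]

For [[a,b],[c,d]], inverse = (1/det)·[[d,-b],[-c,a]]
det = (-3)(0) - (3)(4) = 0 - 12 = -12
Inverse = (1/-12)·[[0, -3], [-4, -3]]
= [[0, 1/4], [1/3, 1/4]]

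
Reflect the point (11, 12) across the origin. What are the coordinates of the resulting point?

Reflection across origin: (11, 12) → (-11, -12)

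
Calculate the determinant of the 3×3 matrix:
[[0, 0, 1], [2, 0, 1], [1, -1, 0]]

Expansion along first row:
det = 0·det([[0,1],[-1,0]]) - 0·det([[2,1],[1,0]]) + 1·det([[2,0],[1,-1]])
    = 0·(0·0 - 1·-1) - 0·(2·0 - 1·1) + 1·(2·-1 - 0·1)
    = 0·1 - 0·-1 + 1·-2
    = 0 + 0 + -2 = -2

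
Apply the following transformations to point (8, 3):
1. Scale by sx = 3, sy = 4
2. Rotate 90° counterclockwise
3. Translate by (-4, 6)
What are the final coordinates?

Step 1: Scale → (24, 12)
Step 2: Rotate 90° → (-12, 24)
Step 3: Translate → (-16, 30)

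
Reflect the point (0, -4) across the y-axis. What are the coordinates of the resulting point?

Reflection across y-axis: (0, -4) → (0, -4)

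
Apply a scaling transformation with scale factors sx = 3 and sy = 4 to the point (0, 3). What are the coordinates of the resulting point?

Scaling matrix:
[[3, 0], [0, 4]]
Result: (0 × 3, 3 × 4) = (0, 12)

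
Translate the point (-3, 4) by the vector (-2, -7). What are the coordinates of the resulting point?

Translation by (-2, -7) (homogeneous matrix [[1, 0, -2], [0, 1, -7], [0, 0, 1]]):
x' = -3 + -2 = -5
y' = 4 + -7 = -3
Result: (-5, -3)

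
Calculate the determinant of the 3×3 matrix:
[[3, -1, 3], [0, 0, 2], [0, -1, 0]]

Expansion along first row:
det = 3·det([[0,2],[-1,0]]) - -1·det([[0,2],[0,0]]) + 3·det([[0,0],[0,-1]])
    = 3·(0·0 - 2·-1) - -1·(0·0 - 2·0) + 3·(0·-1 - 0·0)
    = 3·2 - -1·0 + 3·0
    = 6 + 0 + 0 = 6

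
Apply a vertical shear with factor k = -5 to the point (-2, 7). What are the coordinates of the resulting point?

Shear matrix for vertical shear with factor k = -5:
[[1, 0], [-5, 1]]
Result: (-2, 7) → (-2, 17)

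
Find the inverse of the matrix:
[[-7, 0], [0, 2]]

For [[a,b],[c,d]], inverse = (1/det)·[[d,-b],[-c,a]]
det = (-7)(2) - (0)(0) = -14 - 0 = -14
Inverse = (1/-14)·[[2, 0], [0, -7]]
= [[-1/7, 0], [0, 1/2]]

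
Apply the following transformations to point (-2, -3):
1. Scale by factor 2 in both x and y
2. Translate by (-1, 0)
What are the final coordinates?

Step 1: Scale (-2, -3) by 2 → (-4, -6)
Step 2: Translate by (-1, 0) → (-5, -6)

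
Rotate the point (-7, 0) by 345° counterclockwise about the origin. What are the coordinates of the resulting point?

Rotation matrix for 345°: [[cos 345°, -sin 345°], [sin 345°, cos 345°]] ≈ [[0.965926, 0.258819], [-0.258819, 0.965926]]
[[0.965926, 0.258819], [-0.258819, 0.965926]] × [-7, 0]ᵀ ≈ [-6.7615, 1.8117]ᵀ
Result: (-6.7615, 1.8117)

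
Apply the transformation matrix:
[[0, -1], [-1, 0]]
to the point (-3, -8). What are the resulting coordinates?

Matrix multiplication:
[[0, -1], [-1, 0]] × [-3, -8]ᵀ
= [(0)(-3) + (-1)(-8), (-1)(-3) + (0)(-8)]ᵀ
= [8, 3]ᵀ
Result: (8, 3)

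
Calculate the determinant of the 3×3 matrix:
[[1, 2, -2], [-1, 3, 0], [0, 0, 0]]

Expansion along first row:
det = 1·det([[3,0],[0,0]]) - 2·det([[-1,0],[0,0]]) + -2·det([[-1,3],[0,0]])
    = 1·(3·0 - 0·0) - 2·(-1·0 - 0·0) + -2·(-1·0 - 3·0)
    = 1·0 - 2·0 + -2·0
    = 0 + 0 + 0 = 0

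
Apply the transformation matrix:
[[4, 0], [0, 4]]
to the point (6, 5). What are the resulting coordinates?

Matrix multiplication:
[[4, 0], [0, 4]] × [6, 5]ᵀ
= [(4)(6) + (0)(5), (0)(6) + (4)(5)]ᵀ
= [24, 20]ᵀ
Result: (24, 20)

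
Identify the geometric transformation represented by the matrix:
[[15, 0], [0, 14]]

This matrix represents: non-uniform scaling by sx = 15, sy = 14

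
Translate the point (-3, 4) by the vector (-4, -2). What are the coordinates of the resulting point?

Translation by (-4, -2) (homogeneous matrix [[1, 0, -4], [0, 1, -2], [0, 0, 1]]):
x' = -3 + -4 = -7
y' = 4 + -2 = 2
Result: (-7, 2)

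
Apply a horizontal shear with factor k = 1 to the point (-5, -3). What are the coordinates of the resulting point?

Shear matrix for horizontal shear with factor k = 1:
[[1, 1], [0, 1]]
Result: (-5, -3) → (-8, -3)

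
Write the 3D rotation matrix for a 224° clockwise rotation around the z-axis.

Rotation matrix for clockwise 224° around z-axis:
A clockwise rotation by 224° is a counterclockwise rotation by -224°.
cos(-224°) = -0.7193, sin(-224°) = 0.6947
Result: [[-0.7193, -0.6947, 0], [0.6947, -0.7193, 0], [0, 0, 1]]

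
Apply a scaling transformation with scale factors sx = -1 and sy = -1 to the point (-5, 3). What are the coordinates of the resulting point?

Scaling matrix:
[[-1, 0], [0, -1]]
Result: (-5 × -1, 3 × -1) = (5, -3)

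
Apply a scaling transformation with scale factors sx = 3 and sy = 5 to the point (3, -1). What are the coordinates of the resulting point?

Scaling matrix:
[[3, 0], [0, 5]]
Result: (3 × 3, -1 × 5) = (9, -5)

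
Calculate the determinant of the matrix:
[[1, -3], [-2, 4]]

For a 2×2 matrix [[a, b], [c, d]], det = ad - bc
det = (1)(4) - (-3)(-2) = 4 - 6 = -2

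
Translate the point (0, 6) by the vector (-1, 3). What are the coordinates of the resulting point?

Translation by (-1, 3) (homogeneous matrix [[1, 0, -1], [0, 1, 3], [0, 0, 1]]):
x' = 0 + -1 = -1
y' = 6 + 3 = 9
Result: (-1, 9)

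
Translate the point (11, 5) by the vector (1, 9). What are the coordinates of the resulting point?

Translation by (1, 9) (homogeneous matrix [[1, 0, 1], [0, 1, 9], [0, 0, 1]]):
x' = 11 + 1 = 12
y' = 5 + 9 = 14
Result: (12, 14)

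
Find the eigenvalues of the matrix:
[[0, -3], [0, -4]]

Characteristic equation: det(A - λI) = 0
λ² - (trace)λ + (det) = 0
trace = 0 + -4 = -4, det = (0)(-4) - (-3)(0) = 0
λ² - (-4)λ + (0) = 0
λ = (-4 ± √((-4)² - 4·(0))) / 2 = (-4 ± √16) / 2
Solving: λ = -4, 0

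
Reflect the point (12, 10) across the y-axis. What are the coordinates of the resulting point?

Reflection across y-axis: (12, 10) → (-12, 10)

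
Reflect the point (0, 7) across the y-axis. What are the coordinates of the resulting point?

Reflection across y-axis: (0, 7) → (0, 7)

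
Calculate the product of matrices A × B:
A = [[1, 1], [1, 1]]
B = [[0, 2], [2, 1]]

Matrix multiplication:
C[0][0] = 1×0 + 1×2 = 2
C[0][1] = 1×2 + 1×1 = 3
C[1][0] = 1×0 + 1×2 = 2
C[1][1] = 1×2 + 1×1 = 3
Result: [[2, 3], [2, 3]]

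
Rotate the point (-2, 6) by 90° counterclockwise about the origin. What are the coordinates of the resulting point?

Rotation matrix for 90°: [[cos 90°, -sin 90°], [sin 90°, cos 90°]] = [[0, -1], [1, 0]]
[[0, -1], [1, 0]] × [-2, 6]ᵀ = [-6, -2]ᵀ
Result: (-6, -2)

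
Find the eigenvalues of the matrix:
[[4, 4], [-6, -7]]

Characteristic equation: det(A - λI) = 0
λ² - (trace)λ + (det) = 0
trace = 4 + -7 = -3, det = (4)(-7) - (4)(-6) = -4
λ² - (-3)λ + (-4) = 0
λ = (-3 ± √((-3)² - 4·(-4))) / 2 = (-3 ± √25) / 2
Solving: λ = -4, 1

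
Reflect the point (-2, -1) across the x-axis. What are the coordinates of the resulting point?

Reflection across x-axis: (-2, -1) → (-2, 1)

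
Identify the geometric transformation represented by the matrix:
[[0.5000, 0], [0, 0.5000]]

This matrix represents: uniform scaling by factor 0.5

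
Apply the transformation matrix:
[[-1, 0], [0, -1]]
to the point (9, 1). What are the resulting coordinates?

Matrix multiplication:
[[-1, 0], [0, -1]] × [9, 1]ᵀ
= [(-1)(9) + (0)(1), (0)(9) + (-1)(1)]ᵀ
= [-9, -1]ᵀ
Result: (-9, -1)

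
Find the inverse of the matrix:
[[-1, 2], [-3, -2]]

For [[a,b],[c,d]], inverse = (1/det)·[[d,-b],[-c,a]]
det = (-1)(-2) - (2)(-3) = 2 - -6 = 8
Inverse = (1/8)·[[-2, -2], [3, -1]]
= [[-1/4, -1/4], [3/8, -1/8]]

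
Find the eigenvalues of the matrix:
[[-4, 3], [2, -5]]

Characteristic equation: det(A - λI) = 0
λ² - (trace)λ + (det) = 0
trace = -4 + -5 = -9, det = (-4)(-5) - (3)(2) = 14
λ² - (-9)λ + (14) = 0
λ = (-9 ± √((-9)² - 4·(14))) / 2 = (-9 ± √25) / 2
Solving: λ = -7, -2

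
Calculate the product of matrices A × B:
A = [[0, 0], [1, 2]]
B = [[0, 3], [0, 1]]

Matrix multiplication:
C[0][0] = 0×0 + 0×0 = 0
C[0][1] = 0×3 + 0×1 = 0
C[1][0] = 1×0 + 2×0 = 0
C[1][1] = 1×3 + 2×1 = 5
Result: [[0, 0], [0, 5]]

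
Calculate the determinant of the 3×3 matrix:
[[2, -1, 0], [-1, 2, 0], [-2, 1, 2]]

Expansion along first row:
det = 2·det([[2,0],[1,2]]) - -1·det([[-1,0],[-2,2]]) + 0·det([[-1,2],[-2,1]])
    = 2·(2·2 - 0·1) - -1·(-1·2 - 0·-2) + 0·(-1·1 - 2·-2)
    = 2·4 - -1·-2 + 0·3
    = 8 + -2 + 0 = 6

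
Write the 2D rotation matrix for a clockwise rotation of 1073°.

Rotation matrix formula: [[cos θ, -sin θ], [sin θ, cos θ]]
A clockwise rotation by 1073° is equivalent to a counterclockwise rotation by -1073°.
For θ = -1073°:
cos(-1073°) = 0.9925
sin(-1073°) = 0.1219
Result: [[0.9925, -0.1219], [0.1219, 0.9925]]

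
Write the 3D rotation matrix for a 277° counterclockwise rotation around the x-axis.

Rotation matrix for counterclockwise 277° around x-axis:
cos(277°) = 0.1219, sin(277°) = -0.9925
Result: [[1, 0, 0], [0, 0.1219, 0.9925], [0, -0.9925, 0.1219]]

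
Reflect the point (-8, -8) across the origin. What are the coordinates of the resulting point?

Reflection across origin: (-8, -8) → (8, 8)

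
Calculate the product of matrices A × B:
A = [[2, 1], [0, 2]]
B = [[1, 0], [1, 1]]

Matrix multiplication:
C[0][0] = 2×1 + 1×1 = 3
C[0][1] = 2×0 + 1×1 = 1
C[1][0] = 0×1 + 2×1 = 2
C[1][1] = 0×0 + 2×1 = 2
Result: [[3, 1], [2, 2]]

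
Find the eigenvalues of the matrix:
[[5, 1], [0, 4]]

Characteristic equation: det(A - λI) = 0
λ² - (trace)λ + (det) = 0
trace = 5 + 4 = 9, det = (5)(4) - (1)(0) = 20
λ² - (9)λ + (20) = 0
λ = (9 ± √((9)² - 4·(20))) / 2 = (9 ± √1) / 2
Solving: λ = 4, 5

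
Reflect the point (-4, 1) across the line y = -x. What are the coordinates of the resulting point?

Reflection across line y = -x: (-4, 1) → (-1, 4)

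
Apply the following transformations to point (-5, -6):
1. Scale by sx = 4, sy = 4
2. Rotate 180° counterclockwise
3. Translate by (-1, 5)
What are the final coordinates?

Step 1: Scale → (-20, -24)
Step 2: Rotate 180° → (20, 24)
Step 3: Translate → (19, 29)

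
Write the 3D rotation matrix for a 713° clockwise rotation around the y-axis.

Rotation matrix for clockwise 713° around y-axis:
A clockwise rotation by 713° is a counterclockwise rotation by -713°.
cos(-713°) = 0.9925, sin(-713°) = 0.1219
Result: [[0.9925, 0, 0.1219], [0, 1, 0], [-0.1219, 0, 0.9925]]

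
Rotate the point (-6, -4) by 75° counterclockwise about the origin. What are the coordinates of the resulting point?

Rotation matrix for 75°: [[cos 75°, -sin 75°], [sin 75°, cos 75°]] ≈ [[0.258819, -0.965926], [0.965926, 0.258819]]
[[0.258819, -0.965926], [0.965926, 0.258819]] × [-6, -4]ᵀ ≈ [2.3108, -6.8308]ᵀ
Result: (2.3108, -6.8308)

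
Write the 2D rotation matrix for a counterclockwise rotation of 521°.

Rotation matrix formula: [[cos θ, -sin θ], [sin θ, cos θ]]
For θ = 521°:
cos(521°) = -0.9455
sin(521°) = 0.3256
Result: [[-0.9455, -0.3256], [0.3256, -0.9455]]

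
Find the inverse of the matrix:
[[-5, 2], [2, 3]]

For [[a,b],[c,d]], inverse = (1/det)·[[d,-b],[-c,a]]
det = (-5)(3) - (2)(2) = -15 - 4 = -19
Inverse = (1/-19)·[[3, -2], [-2, -5]]
= [[-3/19, 2/19], [2/19, 5/19]]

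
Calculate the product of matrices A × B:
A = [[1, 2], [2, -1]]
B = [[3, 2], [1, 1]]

Matrix multiplication:
C[0][0] = 1×3 + 2×1 = 5
C[0][1] = 1×2 + 2×1 = 4
C[1][0] = 2×3 + -1×1 = 5
C[1][1] = 2×2 + -1×1 = 3
Result: [[5, 4], [5, 3]]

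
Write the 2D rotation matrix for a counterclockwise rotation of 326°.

Rotation matrix formula: [[cos θ, -sin θ], [sin θ, cos θ]]
For θ = 326°:
cos(326°) = 0.8290
sin(326°) = -0.5592
Result: [[0.8290, 0.5592], [-0.5592, 0.8290]]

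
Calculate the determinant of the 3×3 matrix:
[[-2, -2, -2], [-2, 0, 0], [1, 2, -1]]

Expansion along first row:
det = -2·det([[0,0],[2,-1]]) - -2·det([[-2,0],[1,-1]]) + -2·det([[-2,0],[1,2]])
    = -2·(0·-1 - 0·2) - -2·(-2·-1 - 0·1) + -2·(-2·2 - 0·1)
    = -2·0 - -2·2 + -2·-4
    = 0 + 4 + 8 = 12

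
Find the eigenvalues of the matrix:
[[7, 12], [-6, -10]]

Characteristic equation: det(A - λI) = 0
λ² - (trace)λ + (det) = 0
trace = 7 + -10 = -3, det = (7)(-10) - (12)(-6) = 2
λ² - (-3)λ + (2) = 0
λ = (-3 ± √((-3)² - 4·(2))) / 2 = (-3 ± √1) / 2
Solving: λ = -2, -1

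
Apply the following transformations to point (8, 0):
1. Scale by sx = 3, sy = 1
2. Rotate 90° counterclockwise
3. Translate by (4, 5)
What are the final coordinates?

Step 1: Scale → (24, 0)
Step 2: Rotate 90° → (0, 24)
Step 3: Translate → (4, 29)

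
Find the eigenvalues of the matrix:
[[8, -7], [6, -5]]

Characteristic equation: det(A - λI) = 0
λ² - (trace)λ + (det) = 0
trace = 8 + -5 = 3, det = (8)(-5) - (-7)(6) = 2
λ² - (3)λ + (2) = 0
λ = (3 ± √((3)² - 4·(2))) / 2 = (3 ± √1) / 2
Solving: λ = 1, 2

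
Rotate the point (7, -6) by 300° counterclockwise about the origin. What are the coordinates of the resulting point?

Rotation matrix for 300°: [[cos 300°, -sin 300°], [sin 300°, cos 300°]] ≈ [[0.500000, 0.866025], [-0.866025, 0.500000]]
[[0.500000, 0.866025], [-0.866025, 0.500000]] × [7, -6]ᵀ ≈ [-1.6962, -9.0622]ᵀ
Result: (-1.6962, -9.0622)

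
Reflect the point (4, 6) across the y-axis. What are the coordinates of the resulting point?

Reflection across y-axis: (4, 6) → (-4, 6)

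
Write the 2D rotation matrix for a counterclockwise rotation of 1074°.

Rotation matrix formula: [[cos θ, -sin θ], [sin θ, cos θ]]
For θ = 1074°:
cos(1074°) = 0.9945
sin(1074°) = -0.1045
Result: [[0.9945, 0.1045], [-0.1045, 0.9945]]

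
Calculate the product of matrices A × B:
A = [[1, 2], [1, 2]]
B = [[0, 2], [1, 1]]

Matrix multiplication:
C[0][0] = 1×0 + 2×1 = 2
C[0][1] = 1×2 + 2×1 = 4
C[1][0] = 1×0 + 2×1 = 2
C[1][1] = 1×2 + 2×1 = 4
Result: [[2, 4], [2, 4]]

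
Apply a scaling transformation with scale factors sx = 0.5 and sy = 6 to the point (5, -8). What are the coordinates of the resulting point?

Scaling matrix:
[[0.50, 0], [0, 6]]
Result: (5 × 0.5, -8 × 6) = (2.5, -48)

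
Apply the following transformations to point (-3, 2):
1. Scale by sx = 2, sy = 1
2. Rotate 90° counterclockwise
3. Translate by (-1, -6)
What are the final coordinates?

Step 1: Scale → (-6, 2)
Step 2: Rotate 90° → (-2, -6)
Step 3: Translate → (-3, -12)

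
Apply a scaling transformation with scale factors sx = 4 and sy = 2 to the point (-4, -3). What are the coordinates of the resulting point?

Scaling matrix:
[[4, 0], [0, 2]]
Result: (-4 × 4, -3 × 2) = (-16, -6)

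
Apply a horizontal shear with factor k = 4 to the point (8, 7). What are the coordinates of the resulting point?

Shear matrix for horizontal shear with factor k = 4:
[[1, 4], [0, 1]]
Result: (8, 7) → (36, 7)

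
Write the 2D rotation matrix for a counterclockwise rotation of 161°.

Rotation matrix formula: [[cos θ, -sin θ], [sin θ, cos θ]]
For θ = 161°:
cos(161°) = -0.9455
sin(161°) = 0.3256
Result: [[-0.9455, -0.3256], [0.3256, -0.9455]]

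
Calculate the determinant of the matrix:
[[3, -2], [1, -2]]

For a 2×2 matrix [[a, b], [c, d]], det = ad - bc
det = (3)(-2) - (-2)(1) = -6 - -2 = -4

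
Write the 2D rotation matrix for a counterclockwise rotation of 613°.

Rotation matrix formula: [[cos θ, -sin θ], [sin θ, cos θ]]
For θ = 613°:
cos(613°) = -0.2924
sin(613°) = -0.9563
Result: [[-0.2924, 0.9563], [-0.9563, -0.2924]]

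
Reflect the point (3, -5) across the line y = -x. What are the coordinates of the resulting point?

Reflection across line y = -x: (3, -5) → (5, -3)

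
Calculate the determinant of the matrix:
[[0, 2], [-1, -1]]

For a 2×2 matrix [[a, b], [c, d]], det = ad - bc
det = (0)(-1) - (2)(-1) = 0 - -2 = 2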